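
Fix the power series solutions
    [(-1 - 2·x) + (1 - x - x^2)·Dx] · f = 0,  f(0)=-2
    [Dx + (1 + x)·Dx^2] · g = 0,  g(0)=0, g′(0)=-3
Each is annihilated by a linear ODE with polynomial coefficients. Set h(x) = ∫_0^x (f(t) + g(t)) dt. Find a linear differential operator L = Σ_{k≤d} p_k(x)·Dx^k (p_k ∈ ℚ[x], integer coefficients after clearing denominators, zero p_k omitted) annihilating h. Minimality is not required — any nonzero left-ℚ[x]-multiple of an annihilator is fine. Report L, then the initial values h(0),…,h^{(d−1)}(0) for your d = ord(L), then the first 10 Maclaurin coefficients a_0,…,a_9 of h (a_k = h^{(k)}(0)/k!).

L = (26 + 70·x + 76·x^2 + 36·x^3 + 12·x^4)·Dx^2 + (16 + 84·x + 160·x^2 + 144·x^3 + 74·x^4 + 20·x^5)·Dx^3 + (-5 - 11·x + x^2 + 23·x^3 + 29·x^4 + 17·x^5 + 4·x^6)·Dx^4  (order 4).
h: a_k = 0, -2, -5/2, -5/6, -7/4, -37/20, -83/30, -51/14, -297/56, -541/72, …
ICs: h(0) = 0, h′(0) = -2, h′′(0) = -5, h′′′(0) = -5.

f: a_k = -2, -2, -4, -6, -10, -16, -26, -42, -68, -110, …
g: a_k = 0, -3, 3/2, -1, 3/4, -3/5, 1/2, -3/7, 3/8, -1/3, …
f+g: L₀ = lclm(L_f,L_g), ord ≤ 1+2.
h=∫h₀ ⇒ L = L₀·Dx.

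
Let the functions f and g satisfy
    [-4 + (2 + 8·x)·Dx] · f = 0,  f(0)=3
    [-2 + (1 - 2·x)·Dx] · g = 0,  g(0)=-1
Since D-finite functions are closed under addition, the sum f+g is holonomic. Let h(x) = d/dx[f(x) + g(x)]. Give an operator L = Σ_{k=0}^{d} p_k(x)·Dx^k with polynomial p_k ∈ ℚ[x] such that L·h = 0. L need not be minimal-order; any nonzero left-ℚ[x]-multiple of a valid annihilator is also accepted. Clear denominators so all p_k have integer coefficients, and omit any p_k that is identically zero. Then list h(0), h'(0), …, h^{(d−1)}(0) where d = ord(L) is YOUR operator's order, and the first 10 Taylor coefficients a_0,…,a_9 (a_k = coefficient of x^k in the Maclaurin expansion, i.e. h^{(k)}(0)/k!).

f: a_k = 3, 6, -6, 12, -30, 84, -252, 792, -2574, 8580, …
g: a_k = -1, -2, -4, -8, -16, -32, -64, -128, -256, -512, …
h₀=f+g: left-lcm gives L₀, ord ≤ 2.
Differentiate: ansatz ord ≤ ord L₀ ⇒ L.
L = (-16 - 16·x) + (-2 - 40·x - 56·x^2)·Dx + (1 + 4·x - 4·x^2 - 16·x^3)·Dx^2  (order 2).
h: a_k = 4, -20, 12, -184, 260, -1896, 4648, -22640, 72612, -301960, …
ICs: h(0) = 4, h′(0) = -20.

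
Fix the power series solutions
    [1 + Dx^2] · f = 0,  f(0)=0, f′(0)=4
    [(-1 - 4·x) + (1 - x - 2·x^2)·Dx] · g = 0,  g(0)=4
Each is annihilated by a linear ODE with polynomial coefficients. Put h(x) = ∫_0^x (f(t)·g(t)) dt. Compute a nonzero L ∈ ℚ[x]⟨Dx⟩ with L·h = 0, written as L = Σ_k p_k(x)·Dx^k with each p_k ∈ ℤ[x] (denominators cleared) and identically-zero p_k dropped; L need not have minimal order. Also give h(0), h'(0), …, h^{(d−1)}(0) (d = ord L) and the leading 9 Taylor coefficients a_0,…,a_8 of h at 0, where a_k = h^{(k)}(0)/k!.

f: a_k = 0, 4, 0, -2/3, 0, 1/30, 0, -1/1260, 0, …
g: a_k = 4, 4, 12, 20, 44, 84, 172, 340, 684, …
L₀ := L_f ⊗_s L_g (sym. prod.), ord ≤ 2.
h=∫h₀ ⇒ L = L₀·Dx.
L = (3 + x + 2·x^2)·Dx + (2 + 8·x)·Dx^2 + (-1 + x + 2·x^2)·Dx^3  (order 3).
h: a_k = 0, 0, 8, 16/3, 34/3, 232/15, 1261/45, 1614/35, 41521/504, …
ICs: h(0) = 0, h′(0) = 0, h′′(0) = 16.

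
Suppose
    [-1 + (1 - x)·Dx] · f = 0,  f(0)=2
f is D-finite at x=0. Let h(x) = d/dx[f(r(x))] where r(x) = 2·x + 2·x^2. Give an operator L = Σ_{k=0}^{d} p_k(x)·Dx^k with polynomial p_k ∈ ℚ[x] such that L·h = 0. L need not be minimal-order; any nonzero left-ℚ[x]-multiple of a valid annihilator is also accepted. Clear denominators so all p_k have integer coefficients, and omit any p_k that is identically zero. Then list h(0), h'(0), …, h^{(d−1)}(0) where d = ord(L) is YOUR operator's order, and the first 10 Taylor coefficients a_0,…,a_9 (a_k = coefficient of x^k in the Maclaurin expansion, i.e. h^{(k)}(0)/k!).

L = (6 + 12·x + 12·x^2) + (-1 + 6·x^2 + 4·x^3)·Dx  (order 1).
h: a_k = 4, 24, 96, 352, 1200, 3936, 12544, 39168, 120384, 365440, …
ICs: h(0) = 4.

f: a_k = 2, 2, 2, 2, 2, 2, 2, 2, 2, 2, …
f∘r: x↦r, Dx↦Dx/r' in L_f ⇒ L₀.
Derive L from L₀ (diff closure).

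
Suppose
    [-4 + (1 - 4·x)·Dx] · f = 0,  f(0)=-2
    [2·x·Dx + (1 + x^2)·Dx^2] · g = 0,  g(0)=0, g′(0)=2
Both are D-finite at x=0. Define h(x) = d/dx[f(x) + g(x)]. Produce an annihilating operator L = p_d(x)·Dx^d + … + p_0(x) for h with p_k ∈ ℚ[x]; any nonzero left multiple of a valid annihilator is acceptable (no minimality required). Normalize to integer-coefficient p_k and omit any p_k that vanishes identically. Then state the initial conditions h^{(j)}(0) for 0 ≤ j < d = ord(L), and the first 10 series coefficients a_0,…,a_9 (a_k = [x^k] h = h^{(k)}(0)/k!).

L = (-8 + 128·x + 24·x^2) + (49 - 8·x + 109·x^2 + 24·x^3)·Dx + (-4 + 15·x + 15·x^3 + 4·x^4)·Dx^2  (order 2).
h: a_k = -6, -64, -386, -2048, -10238, -49152, -229378, -1048576, -4718590, -20971520, …
ICs: h(0) = -6, h′(0) = -64.

f: a_k = -2, -8, -32, -128, -512, -2048, -8192, -32768, -131072, -524288, …
g: a_k = 0, 2, 0, -2/3, 0, 2/5, 0, -2/7, 0, 2/9, …
f+g: L₀ = lclm(L_f,L_g), ord ≤ 1+2.
h=h₀': d/dx-closure on L₀ ⇒ L.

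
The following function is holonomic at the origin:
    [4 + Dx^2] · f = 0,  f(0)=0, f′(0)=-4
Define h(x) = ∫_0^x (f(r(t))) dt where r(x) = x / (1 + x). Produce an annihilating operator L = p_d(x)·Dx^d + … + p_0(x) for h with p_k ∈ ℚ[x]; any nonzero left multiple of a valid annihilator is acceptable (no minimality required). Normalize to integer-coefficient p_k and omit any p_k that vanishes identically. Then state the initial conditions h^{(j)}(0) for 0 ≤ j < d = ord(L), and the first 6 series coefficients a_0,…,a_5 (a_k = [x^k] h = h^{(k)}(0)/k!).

L = 4·Dx + (2 + 6·x + 6·x^2 + 2·x^3)·Dx^2 + (1 + 4·x + 6·x^2 + 4·x^3 + x^4)·Dx^3  (order 3).
h: a_k = 0, 0, -2, 4/3, -1/3, -4/5, …
ICs: h(0) = 0, h′(0) = 0, h′′(0) = -4.

f: a_k = 0, -4, 0, 8/3, 0, -8/15, …
Substitute x→r, Dx→(1/r')Dx; clear ⇒ L₀.
h=∫h₀ ⇒ L = L₀·Dx.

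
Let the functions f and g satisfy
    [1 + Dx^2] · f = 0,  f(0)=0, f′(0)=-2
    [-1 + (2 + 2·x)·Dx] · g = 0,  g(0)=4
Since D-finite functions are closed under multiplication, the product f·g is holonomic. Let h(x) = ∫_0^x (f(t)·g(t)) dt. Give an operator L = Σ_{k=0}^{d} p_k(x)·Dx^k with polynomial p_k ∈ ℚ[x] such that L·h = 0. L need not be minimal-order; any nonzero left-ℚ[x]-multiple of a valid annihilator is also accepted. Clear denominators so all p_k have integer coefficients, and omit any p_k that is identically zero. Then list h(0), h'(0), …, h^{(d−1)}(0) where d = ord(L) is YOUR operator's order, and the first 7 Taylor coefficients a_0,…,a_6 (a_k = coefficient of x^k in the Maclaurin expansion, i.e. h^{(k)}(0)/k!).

f: a_k = 0, -2, 0, 1/3, 0, -1/60, 0, …
g: a_k = 4, 2, -1/2, 1/4, -5/32, 7/64, -21/256, …
h₀=f·g: eliminate ⇒ L₀, order ≤ 2·1.
h=∫h₀ ⇒ L = L₀·Dx.
L = (7 + 8·x + 4·x^2)·Dx + (-4 - 4·x)·Dx^2 + (4 + 8·x + 4·x^2)·Dx^3  (order 3).
h: a_k = 0, 0, -4, -4/3, 7/12, 1/30, 19/1440, …
ICs: h(0) = 0, h′(0) = 0, h′′(0) = -8.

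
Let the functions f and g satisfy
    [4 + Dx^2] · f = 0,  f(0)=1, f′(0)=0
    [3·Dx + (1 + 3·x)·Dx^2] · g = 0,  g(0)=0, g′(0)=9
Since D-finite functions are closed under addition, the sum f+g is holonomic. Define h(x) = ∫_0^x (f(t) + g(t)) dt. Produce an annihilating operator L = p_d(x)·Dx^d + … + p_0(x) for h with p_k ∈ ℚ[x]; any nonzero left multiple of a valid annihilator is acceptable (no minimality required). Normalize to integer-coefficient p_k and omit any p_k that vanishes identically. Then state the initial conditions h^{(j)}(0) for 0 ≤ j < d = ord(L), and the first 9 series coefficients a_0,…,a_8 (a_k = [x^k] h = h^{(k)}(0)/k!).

L = (348 + 144·x + 216·x^2)·Dx^2 + (44 + 180·x + 216·x^2 + 216·x^3)·Dx^3 + (87 + 36·x + 54·x^2)·Dx^4 + (11 + 45·x + 54·x^2 + 54·x^3)·Dx^5  (order 5).
h: a_k = 0, 1, 9/2, -31/6, 27/4, -721/60, 243/10, -32813/630, 6561/56, …
ICs: h(0) = 0, h′(0) = 1, h′′(0) = 9, h′′′(0) = -31, h′′′′(0) = 162.

f: a_k = 1, 0, -2, 0, 2/3, 0, -4/45, 0, 2/315, …
g: a_k = 0, 9, -27/2, 27, -243/4, 729/5, -729/2, 6561/7, -19683/8, …
Weyl lclm of L_f,L_g ⇒ L₀ (ord ≤ 4).
h=∫₀ˣh₀: take L = L₀·Dx.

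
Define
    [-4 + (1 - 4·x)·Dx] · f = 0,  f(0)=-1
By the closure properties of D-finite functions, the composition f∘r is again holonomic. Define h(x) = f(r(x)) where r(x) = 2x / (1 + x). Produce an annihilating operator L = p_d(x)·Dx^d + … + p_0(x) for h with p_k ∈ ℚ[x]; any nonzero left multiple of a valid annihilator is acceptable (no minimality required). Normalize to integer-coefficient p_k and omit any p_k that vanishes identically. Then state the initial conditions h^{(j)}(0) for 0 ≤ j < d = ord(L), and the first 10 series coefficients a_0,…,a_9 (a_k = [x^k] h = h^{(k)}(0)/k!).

f: a_k = -1, -4, -16, -64, -256, -1024, -4096, -16384, -65536, -262144, …
f∘r: x↦r, Dx↦Dx/r' in L_f ⇒ L₀.
L = 8 + (-1 + 6·x + 7·x^2)·Dx  (order 1).
h: a_k = -1, -8, -56, -392, -2744, -19208, -134456, -941192, -6588344, -46118408, …
ICs: h(0) = -1.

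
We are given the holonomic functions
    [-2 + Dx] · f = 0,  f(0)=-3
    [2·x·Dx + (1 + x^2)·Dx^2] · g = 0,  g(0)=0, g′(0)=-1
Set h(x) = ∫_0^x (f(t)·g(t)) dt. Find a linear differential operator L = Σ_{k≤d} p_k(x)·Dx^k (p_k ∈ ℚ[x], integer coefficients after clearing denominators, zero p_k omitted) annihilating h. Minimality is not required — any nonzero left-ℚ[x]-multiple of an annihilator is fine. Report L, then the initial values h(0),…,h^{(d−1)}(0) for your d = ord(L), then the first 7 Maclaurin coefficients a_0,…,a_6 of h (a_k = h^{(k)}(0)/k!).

f: a_k = -3, -6, -6, -4, -2, -4/5, -4/15, …
g: a_k = 0, -1, 0, 1/3, 0, -1/5, 0, …
Product ⇒ symmetric product L₀, ord ≤ 2.
h=∫₀ˣh₀: take L = L₀·Dx.
L = (4 - 4·x + 4·x^2)·Dx + (-4 + 2·x - 4·x^2)·Dx^2 + (1 + x^2)·Dx^3  (order 3).
h: a_k = 0, 0, 3/2, 2, 5/4, 2/5, 1/10, …
ICs: h(0) = 0, h′(0) = 0, h′′(0) = 3.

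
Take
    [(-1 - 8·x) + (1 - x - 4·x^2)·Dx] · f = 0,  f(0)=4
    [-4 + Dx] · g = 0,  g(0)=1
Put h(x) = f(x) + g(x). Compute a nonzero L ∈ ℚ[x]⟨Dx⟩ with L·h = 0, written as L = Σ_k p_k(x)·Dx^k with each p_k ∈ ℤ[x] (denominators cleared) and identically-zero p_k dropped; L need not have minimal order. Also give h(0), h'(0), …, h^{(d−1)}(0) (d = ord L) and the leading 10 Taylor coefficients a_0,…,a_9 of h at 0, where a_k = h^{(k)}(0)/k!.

L = (-24 + 16·x - 576·x^2 - 512·x^3) + (-6 + 56·x + 208·x^2 - 128·x^3 - 256·x^4)·Dx + (3 - 15·x - 16·x^2 + 64·x^3 + 64·x^4)·Dx^2  (order 2).
h: a_k = 5, 8, 28, 140/3, 380/3, 4028/15, 32836/45, 556684/315, 1468412/315, 33216908/2835, …
ICs: h(0) = 5, h′(0) = 8.

f: a_k = 4, 4, 20, 36, 116, 260, 724, 1764, 4660, 11716, …
g: a_k = 1, 4, 8, 32/3, 32/3, 128/15, 256/45, 1024/315, 512/315, 2048/2835, …
L₀ := lclm(L_f,L_g); ord L₀ ≤ 1+1.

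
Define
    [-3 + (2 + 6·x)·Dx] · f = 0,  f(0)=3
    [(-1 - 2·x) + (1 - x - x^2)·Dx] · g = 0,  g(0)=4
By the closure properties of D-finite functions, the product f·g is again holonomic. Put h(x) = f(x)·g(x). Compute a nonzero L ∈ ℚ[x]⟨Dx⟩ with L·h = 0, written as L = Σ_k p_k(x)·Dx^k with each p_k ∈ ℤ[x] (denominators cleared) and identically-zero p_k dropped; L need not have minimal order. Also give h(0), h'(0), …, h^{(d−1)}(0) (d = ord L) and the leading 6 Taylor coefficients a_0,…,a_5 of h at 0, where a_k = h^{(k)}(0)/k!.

L = (5 + 7·x + 9·x^2) + (-2 - 4·x + 8·x^2 + 6·x^3)·Dx  (order 1).
h: a_k = 12, 30, 57/2, 315/4, 2217/32, 14577/64, …
ICs: h(0) = 12.

f: a_k = 3, 9/2, -27/8, 81/16, -1215/128, 5103/256, …
g: a_k = 4, 4, 8, 12, 20, 32, …
L₀ := L_f ⊗_s L_g (sym. prod.), ord ≤ 1.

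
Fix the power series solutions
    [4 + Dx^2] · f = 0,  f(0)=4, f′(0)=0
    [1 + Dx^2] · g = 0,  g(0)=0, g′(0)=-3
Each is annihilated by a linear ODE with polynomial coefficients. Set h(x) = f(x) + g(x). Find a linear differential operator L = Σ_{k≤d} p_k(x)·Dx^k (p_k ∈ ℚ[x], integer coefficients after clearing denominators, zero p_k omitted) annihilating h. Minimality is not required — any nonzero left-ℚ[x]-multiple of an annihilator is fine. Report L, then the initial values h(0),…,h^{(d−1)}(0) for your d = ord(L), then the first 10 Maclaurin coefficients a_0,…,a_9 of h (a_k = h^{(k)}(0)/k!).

f: a_k = 4, 0, -8, 0, 8/3, 0, -16/45, 0, 8/315, 0, …
g: a_k = 0, -3, 0, 1/2, 0, -1/40, 0, 1/1680, 0, -1/120960, …
Sum ⇒ L₀ = lclm(L_f,L_g) in ℚ(x)⟨Dx⟩.
L = 4 + 5·Dx^2 + Dx^4  (order 4).
h: a_k = 4, -3, -8, 1/2, 8/3, -1/40, -16/45, 1/1680, 8/315, -1/120960, …
ICs: h(0) = 4, h′(0) = -3, h′′(0) = -16, h′′′(0) = 3.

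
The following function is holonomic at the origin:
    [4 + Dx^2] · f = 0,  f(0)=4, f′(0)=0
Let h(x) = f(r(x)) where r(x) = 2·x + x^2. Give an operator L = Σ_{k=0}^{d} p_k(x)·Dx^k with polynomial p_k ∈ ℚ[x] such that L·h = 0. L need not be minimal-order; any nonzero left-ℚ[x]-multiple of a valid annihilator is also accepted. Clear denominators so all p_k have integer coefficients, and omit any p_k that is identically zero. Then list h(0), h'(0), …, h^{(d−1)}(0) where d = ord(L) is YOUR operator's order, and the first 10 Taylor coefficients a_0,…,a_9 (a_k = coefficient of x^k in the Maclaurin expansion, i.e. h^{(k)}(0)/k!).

L = (16 + 48·x + 48·x^2 + 16·x^3) - Dx + (1 + x)·Dx^2  (order 2).
h: a_k = 4, 0, -32, -32, 104/3, 256/3, 1856/45, -704/15, -23992/315, -9728/315, …
ICs: h(0) = 4, h′(0) = 0.

f: a_k = 4, 0, -8, 0, 8/3, 0, -16/45, 0, 8/315, 0, …
f∘r: x↦r, Dx↦Dx/r' in L_f ⇒ L₀.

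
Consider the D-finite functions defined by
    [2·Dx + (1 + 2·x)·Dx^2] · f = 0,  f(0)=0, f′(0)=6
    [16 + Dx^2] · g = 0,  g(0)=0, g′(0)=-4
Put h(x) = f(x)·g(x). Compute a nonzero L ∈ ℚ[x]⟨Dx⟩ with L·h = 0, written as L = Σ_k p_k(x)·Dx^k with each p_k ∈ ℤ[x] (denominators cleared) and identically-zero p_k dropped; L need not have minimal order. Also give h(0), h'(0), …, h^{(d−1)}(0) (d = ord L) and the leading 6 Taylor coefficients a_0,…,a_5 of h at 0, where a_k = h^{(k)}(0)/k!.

L = (2688 + 27648·x + 93184·x^2 + 131072·x^3 + 65536·x^4) + (896 + 5888·x + 12288·x^2 + 8192·x^3)·Dx + (408 + 3712·x + 11904·x^2 + 16384·x^3 + 8192·x^4)·Dx^2 + (56 + 368·x + 768·x^2 + 512·x^3)·Dx^3 + (15 + 124·x + 380·x^2 + 512·x^3 + 256·x^4)·Dx^4  (order 4).
h: a_k = 0, 0, -24, 24, 32, -16, …
ICs: h(0) = 0, h′(0) = 0, h′′(0) = -48, h′′′(0) = 144.

f: a_k = 0, 6, -6, 8, -12, 96/5, …
g: a_k = 0, -4, 0, 32/3, 0, -128/15, …
Sym-product of L_f,L_g gives L₀ (≤ ord 4).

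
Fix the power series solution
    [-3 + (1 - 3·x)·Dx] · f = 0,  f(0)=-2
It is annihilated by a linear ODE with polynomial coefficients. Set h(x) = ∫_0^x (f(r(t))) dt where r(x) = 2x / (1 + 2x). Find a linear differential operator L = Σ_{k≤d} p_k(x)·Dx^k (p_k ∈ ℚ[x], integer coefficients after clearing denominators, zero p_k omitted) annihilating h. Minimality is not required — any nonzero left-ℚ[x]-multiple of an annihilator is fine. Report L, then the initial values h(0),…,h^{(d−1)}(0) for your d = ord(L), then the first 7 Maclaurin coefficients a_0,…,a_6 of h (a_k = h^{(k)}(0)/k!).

L = 6·Dx + (-1 + 2·x + 8·x^2)·Dx^2  (order 2).
h: a_k = 0, -2, -6, -16, -48, -768/5, -512, …
ICs: h(0) = 0, h′(0) = -2.

f: a_k = -2, -6, -18, -54, -162, -486, -1458, …
Substitute x→r, Dx→(1/r')Dx; clear ⇒ L₀.
∫: right-multiply L₀ by Dx.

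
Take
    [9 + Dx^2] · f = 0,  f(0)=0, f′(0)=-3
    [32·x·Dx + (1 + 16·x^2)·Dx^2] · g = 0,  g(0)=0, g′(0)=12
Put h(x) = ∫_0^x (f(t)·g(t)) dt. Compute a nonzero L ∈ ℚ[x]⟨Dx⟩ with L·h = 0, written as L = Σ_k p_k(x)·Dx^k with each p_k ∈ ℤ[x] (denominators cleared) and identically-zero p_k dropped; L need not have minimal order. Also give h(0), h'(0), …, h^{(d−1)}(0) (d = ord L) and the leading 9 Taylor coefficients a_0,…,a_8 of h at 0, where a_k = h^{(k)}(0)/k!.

L = (16425 + 696384·x^2 + 2778624·x^4 + 11943936·x^6 + 47775744·x^8)·Dx + (23616·x + 543744·x^3 + 3981312·x^5 + 21233664·x^7)·Dx^2 + (2050 + 87168·x^2 + 470016·x^4 + 2654208·x^6 + 10616832·x^8)·Dx^3 + (2624·x + 60416·x^3 + 442368·x^5 + 2359296·x^7)·Dx^4 + (25 + 1088·x^2 + 17920·x^4 + 147456·x^6 + 589824·x^8)·Dx^5  (order 5).
h: a_k = 0, 0, 0, -12, 0, 246/5, 0, -4311/14, 0, …
ICs: h(0) = 0, h′(0) = 0, h′′(0) = 0, h′′′(0) = -72, h′′′′(0) = 0.

f: a_k = 0, -3, 0, 9/2, 0, -81/40, 0, 243/560, 0, …
g: a_k = 0, 12, 0, -64, 0, 3072/5, 0, -49152/7, 0, …
h₀=f·g: eliminate ⇒ L₀, order ≤ 2·2.
h=∫h₀ ⇒ L = L₀·Dx.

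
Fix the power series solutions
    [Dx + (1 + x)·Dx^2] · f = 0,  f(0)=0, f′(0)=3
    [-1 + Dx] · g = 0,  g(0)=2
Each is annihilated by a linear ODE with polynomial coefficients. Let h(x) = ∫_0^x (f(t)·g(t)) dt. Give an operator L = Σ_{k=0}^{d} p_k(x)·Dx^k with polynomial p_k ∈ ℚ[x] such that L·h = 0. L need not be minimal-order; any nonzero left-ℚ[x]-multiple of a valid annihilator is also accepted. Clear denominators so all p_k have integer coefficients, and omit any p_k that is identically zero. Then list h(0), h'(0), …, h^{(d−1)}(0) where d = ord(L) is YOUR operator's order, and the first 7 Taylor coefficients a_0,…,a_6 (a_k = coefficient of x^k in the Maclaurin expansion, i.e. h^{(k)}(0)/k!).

f: a_k = 0, 3, -3/2, 1, -3/4, 3/5, -1/2, …
g: a_k = 2, 2, 1, 1/3, 1/12, 1/60, 1/360, …
f·g: L₀ = L_f ⊗_s L_g, ord ≤ 2·1.
∫: right-multiply L₀ by Dx.
L = x·Dx + (-1 - 2·x)·Dx^2 + (1 + x)·Dx^3  (order 3).
h: a_k = 0, 0, 3, 1, 1/2, 0, 3/40, …
ICs: h(0) = 0, h′(0) = 0, h′′(0) = 6.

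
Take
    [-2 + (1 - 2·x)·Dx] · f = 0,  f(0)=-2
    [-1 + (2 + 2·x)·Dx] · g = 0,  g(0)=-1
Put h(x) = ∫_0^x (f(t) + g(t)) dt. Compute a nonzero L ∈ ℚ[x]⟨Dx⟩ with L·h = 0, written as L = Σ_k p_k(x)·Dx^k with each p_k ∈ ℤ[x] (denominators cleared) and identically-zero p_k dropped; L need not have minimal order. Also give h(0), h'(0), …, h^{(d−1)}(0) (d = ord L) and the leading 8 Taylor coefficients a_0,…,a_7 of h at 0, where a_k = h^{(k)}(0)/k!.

L = (-6 - 4·x)·Dx + (11 + 20·x + 12·x^2)·Dx^2 + (-2 - 2·x + 8·x^2 + 8·x^3)·Dx^3  (order 3).
h: a_k = 0, -3, -9/4, -21/8, -257/64, -4091/640, -16391/1536, -131051/7168, …
ICs: h(0) = 0, h′(0) = -3, h′′(0) = -9/2.

f: a_k = -2, -4, -8, -16, -32, -64, -128, -256, …
g: a_k = -1, -1/2, 1/8, -1/16, 5/128, -7/256, 21/1024, -33/2048, …
h₀=f+g: left-lcm gives L₀, ord ≤ 2.
h=∫₀ˣh₀: take L = L₀·Dx.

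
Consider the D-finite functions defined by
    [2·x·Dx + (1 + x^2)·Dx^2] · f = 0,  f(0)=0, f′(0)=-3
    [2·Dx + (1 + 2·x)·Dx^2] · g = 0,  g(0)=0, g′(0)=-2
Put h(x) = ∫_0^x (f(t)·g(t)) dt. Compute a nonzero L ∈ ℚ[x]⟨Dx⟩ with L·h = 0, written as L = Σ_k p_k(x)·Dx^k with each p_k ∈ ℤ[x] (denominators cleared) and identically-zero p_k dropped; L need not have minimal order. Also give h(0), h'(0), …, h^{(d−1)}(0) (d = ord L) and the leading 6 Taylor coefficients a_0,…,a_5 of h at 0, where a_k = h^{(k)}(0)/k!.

L = (24 + 80·x + 88·x^2 + 240·x^3 + 240·x^4 + 208·x^5 + 16·x^7)·Dx^2 + (12 + 80·x + 332·x^2 + 608·x^3 + 880·x^4 + 744·x^5 + 560·x^6 + 24·x^7 + 56·x^8)·Dx^3 + (12 + 52·x + 168·x^2 + 372·x^3 + 516·x^4 + 564·x^5 + 384·x^6 + 276·x^7 + 24·x^8 + 32·x^9)·Dx^4 + (2 + 12·x + 34·x^2 + 64·x^3 + 87·x^4 + 96·x^5 + 84·x^6 + 48·x^7 + 33·x^8 + 4·x^9 + 4·x^10)·Dx^5  (order 5).
h: a_k = 0, 0, 0, 2, -3/2, 6/5, …
ICs: h(0) = 0, h′(0) = 0, h′′(0) = 0, h′′′(0) = 12, h′′′′(0) = -36.

f: a_k = 0, -3, 0, 1, 0, -3/5, …
g: a_k = 0, -2, 2, -8/3, 4, -32/5, …
Sym-product of L_f,L_g gives L₀ (≤ ord 4).
∫: right-multiply L₀ by Dx.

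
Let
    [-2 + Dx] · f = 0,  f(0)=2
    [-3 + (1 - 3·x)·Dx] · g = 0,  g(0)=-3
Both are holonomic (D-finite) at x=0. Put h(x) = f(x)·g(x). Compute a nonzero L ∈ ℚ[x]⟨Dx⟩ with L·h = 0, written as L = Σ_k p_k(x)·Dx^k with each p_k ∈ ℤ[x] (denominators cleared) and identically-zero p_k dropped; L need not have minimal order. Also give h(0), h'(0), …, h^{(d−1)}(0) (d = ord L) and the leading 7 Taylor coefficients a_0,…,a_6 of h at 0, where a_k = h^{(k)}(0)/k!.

f: a_k = 2, 4, 4, 8/3, 4/3, 8/15, 8/45, …
g: a_k = -3, -9, -27, -81, -243, -729, -2187, …
f·g: L₀ = L_f ⊗_s L_g, ord ≤ 1·1.
L = (5 - 6·x) + (-1 + 3·x)·Dx  (order 1).
h: a_k = -6, -30, -102, -314, -946, -14198/5, -25558/3, …
ICs: h(0) = -6.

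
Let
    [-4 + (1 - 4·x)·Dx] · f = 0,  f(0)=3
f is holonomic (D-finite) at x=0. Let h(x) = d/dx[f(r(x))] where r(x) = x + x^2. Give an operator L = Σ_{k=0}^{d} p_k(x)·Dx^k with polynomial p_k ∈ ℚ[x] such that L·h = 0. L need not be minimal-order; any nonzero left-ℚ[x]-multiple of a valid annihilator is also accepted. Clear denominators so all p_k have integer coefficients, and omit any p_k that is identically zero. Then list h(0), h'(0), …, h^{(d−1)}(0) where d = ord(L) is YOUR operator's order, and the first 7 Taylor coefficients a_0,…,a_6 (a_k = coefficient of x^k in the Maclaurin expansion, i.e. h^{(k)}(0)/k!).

f: a_k = 3, 12, 48, 192, 768, 3072, 12288, …
h₀=f(r): pull back L_f along r ⇒ L₀.
Derive L from L₀ (diff closure).
L = (10 + 24·x + 24·x^2) + (-1 + 2·x + 12·x^2 + 8·x^3)·Dx  (order 1).
h: a_k = 12, 120, 864, 5568, 33600, 194688, 1096704, …
ICs: h(0) = 12.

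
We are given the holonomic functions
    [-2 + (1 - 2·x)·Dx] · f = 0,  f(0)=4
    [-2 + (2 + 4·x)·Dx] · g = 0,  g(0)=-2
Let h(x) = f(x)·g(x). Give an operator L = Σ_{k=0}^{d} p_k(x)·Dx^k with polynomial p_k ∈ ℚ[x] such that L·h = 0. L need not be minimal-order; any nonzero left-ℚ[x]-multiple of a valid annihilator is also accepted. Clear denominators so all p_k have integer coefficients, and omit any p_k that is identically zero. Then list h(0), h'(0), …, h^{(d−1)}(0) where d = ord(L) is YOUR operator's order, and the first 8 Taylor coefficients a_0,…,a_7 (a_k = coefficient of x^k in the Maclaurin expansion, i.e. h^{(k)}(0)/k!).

L = (3 + 2·x) + (-1 + 4·x^2)·Dx  (order 1).
h: a_k = -8, -24, -44, -92, -179, -365, -1439/2, -2911/2, …
ICs: h(0) = -8.

f: a_k = 4, 8, 16, 32, 64, 128, 256, 512, …
g: a_k = -2, -2, 1, -1, 5/4, -7/4, 21/8, -33/8, …
f·g: L₀ = L_f ⊗_s L_g, ord ≤ 1·1.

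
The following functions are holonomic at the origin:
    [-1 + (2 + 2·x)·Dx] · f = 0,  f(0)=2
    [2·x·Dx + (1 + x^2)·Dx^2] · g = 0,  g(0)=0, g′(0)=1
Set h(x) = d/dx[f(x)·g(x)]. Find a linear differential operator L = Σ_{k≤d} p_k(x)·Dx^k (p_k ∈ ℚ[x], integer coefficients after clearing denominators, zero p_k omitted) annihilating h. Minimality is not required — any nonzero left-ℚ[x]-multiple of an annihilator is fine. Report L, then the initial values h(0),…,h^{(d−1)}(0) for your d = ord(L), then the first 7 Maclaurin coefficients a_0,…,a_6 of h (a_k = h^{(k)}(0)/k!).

f: a_k = 2, 1, -1/4, 1/8, -5/64, 7/128, -21/512, …
g: a_k = 0, 1, 0, -1/3, 0, 1/5, 0, …
Product ⇒ symmetric product L₀, ord ≤ 2.
Differentiate: ansatz ord ≤ ord L₀ ⇒ L.
L = (5 + 40·x + 2·x^2 - 24·x^3 - 3·x^4) + (28 + 84·x + 72·x^2 - 56·x^3 - 84·x^4 - 12·x^5)·Dx + (12 + 8·x - 12·x^2 - 16·x^3 - 28·x^4 - 24·x^5 - 4·x^6)·Dx^2  (order 2).
h: a_k = 2, 2, -11/4, -5/6, 389/192, 409/320, -18853/7680, …
ICs: h(0) = 2, h′(0) = 2.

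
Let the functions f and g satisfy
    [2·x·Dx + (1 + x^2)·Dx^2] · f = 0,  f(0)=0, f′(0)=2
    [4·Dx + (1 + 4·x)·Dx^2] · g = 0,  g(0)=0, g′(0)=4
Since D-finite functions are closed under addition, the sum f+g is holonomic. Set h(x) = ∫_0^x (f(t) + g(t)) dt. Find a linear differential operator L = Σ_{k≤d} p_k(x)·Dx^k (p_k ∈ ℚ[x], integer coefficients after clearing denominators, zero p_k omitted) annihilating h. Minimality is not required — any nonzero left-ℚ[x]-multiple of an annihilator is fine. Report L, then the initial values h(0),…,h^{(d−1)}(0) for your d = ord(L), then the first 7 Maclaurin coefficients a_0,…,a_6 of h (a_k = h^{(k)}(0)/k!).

L = (-4 - 48·x + 12·x^2 + 16·x^3)·Dx^2 + (-17 - 8·x - 45·x^2 + 24·x^3 + 32·x^4)·Dx^3 + (-2 - 7·x + 4·x^2 + x^3 + 6·x^4 + 8·x^5)·Dx^4  (order 4).
h: a_k = 0, 0, 3, -8/3, 31/6, -64/5, 171/5, …
ICs: h(0) = 0, h′(0) = 0, h′′(0) = 6, h′′′(0) = -16.

f: a_k = 0, 2, 0, -2/3, 0, 2/5, 0, …
g: a_k = 0, 4, -8, 64/3, -64, 1024/5, -2048/3, …
f+g: L₀ = lclm(L_f,L_g), ord ≤ 2+2.
h=∫h₀ ⇒ L = L₀·Dx.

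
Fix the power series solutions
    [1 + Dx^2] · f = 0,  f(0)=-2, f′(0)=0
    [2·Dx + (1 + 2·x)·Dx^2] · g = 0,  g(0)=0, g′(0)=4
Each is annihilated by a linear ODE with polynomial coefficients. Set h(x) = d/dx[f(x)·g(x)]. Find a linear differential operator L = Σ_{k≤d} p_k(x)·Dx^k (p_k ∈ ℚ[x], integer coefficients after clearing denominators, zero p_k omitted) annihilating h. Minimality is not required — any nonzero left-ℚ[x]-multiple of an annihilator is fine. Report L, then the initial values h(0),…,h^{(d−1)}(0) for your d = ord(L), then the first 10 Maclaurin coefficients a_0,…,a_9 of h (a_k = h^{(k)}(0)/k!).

L = (-52 - 31·x - 87·x^2 - 96·x^3 - 8·x^4 + 48·x^5 + 16·x^6) + (-33 - 98·x - 80·x^2 + 80·x^4 + 32·x^5)·Dx + (-55 - 46·x - 110·x^2 - 96·x^3 + 32·x^4 + 96·x^5 + 32·x^6)·Dx^2 + (-33 - 98·x - 80·x^2 + 80·x^4 + 32·x^5)·Dx^3 + (-3 - 15·x - 23·x^2 + 40·x^4 + 48·x^5 + 16·x^6)·Dx^4  (order 4).
h: a_k = -8, 16, -20, 48, -103, 210, -12763/30, 38636/45, -2903587/1680, 1750673/504, …
ICs: h(0) = -8, h′(0) = 16, h′′(0) = -40, h′′′(0) = 288.

f: a_k = -2, 0, 1, 0, -1/12, 0, 1/360, 0, -1/20160, 0, …
g: a_k = 0, 4, -4, 16/3, -8, 64/5, -64/3, 256/7, -64, 1024/9, …
f·g: L₀ = L_f ⊗_s L_g, ord ≤ 2·2.
Derive L from L₀ (diff closure).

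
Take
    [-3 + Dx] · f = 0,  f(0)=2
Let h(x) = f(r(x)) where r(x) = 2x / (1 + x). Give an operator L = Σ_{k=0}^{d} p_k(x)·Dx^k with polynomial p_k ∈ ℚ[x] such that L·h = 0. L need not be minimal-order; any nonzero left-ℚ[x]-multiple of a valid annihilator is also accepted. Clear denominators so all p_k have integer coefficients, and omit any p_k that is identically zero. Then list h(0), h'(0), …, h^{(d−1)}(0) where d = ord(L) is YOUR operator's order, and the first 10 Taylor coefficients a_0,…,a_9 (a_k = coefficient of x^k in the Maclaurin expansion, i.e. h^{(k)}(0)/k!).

f: a_k = 2, 6, 9, 9, 27/4, 81/20, 81/40, 243/280, 729/2240, 243/2240, …
f∘r: x↦r, Dx↦Dx/r' in L_f ⇒ L₀.
L = -6 + (1 + 2·x + x^2)·Dx  (order 1).
h: a_k = 2, 12, 24, 12, -12, -12/5, 48/5, -228/35, -24/35, 204/35, …
ICs: h(0) = 2.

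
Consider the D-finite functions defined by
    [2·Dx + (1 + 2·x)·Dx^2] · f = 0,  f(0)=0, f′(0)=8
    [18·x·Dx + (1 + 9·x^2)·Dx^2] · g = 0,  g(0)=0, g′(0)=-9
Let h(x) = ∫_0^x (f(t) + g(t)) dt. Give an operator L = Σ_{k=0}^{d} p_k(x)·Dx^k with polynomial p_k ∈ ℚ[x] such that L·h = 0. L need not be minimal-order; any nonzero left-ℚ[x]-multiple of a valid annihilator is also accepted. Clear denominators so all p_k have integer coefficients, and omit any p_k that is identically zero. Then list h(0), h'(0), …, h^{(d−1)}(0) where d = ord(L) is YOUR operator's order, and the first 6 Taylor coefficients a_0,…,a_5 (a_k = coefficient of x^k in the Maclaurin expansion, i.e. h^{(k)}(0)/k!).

L = (-18 - 108·x + 486·x^2 + 324·x^3)·Dx^2 + (-13 - 36·x + 135·x^2 + 972·x^3 + 648·x^4)·Dx^3 + (-1 + 7·x + 18·x^2 + 81·x^3 + 243·x^4 + 162·x^5)·Dx^4  (order 4).
h: a_k = 0, 0, -1/2, -8/3, 113/12, -16/5, …
ICs: h(0) = 0, h′(0) = 0, h′′(0) = -1, h′′′(0) = -16.

f: a_k = 0, 8, -8, 32/3, -16, 128/5, …
g: a_k = 0, -9, 0, 27, 0, -729/5, …
L₀ := lclm(L_f,L_g); ord L₀ ≤ 2+2.
h=∫h₀ ⇒ L = L₀·Dx.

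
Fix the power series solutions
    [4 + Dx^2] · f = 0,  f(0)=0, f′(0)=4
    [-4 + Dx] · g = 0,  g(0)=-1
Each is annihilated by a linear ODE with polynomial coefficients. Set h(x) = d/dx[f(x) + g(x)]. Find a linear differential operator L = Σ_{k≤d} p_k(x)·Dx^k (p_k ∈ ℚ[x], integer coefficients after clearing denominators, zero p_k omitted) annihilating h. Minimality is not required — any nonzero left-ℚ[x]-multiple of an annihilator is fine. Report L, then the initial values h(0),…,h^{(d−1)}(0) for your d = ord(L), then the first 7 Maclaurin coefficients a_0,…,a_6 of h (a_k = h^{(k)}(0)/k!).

f: a_k = 0, 4, 0, -8/3, 0, 8/15, 0, …
g: a_k = -1, -4, -8, -32/3, -32/3, -128/15, -256/45, …
f+g: L₀ = lclm(L_f,L_g), ord ≤ 2+1.
Differentiate: ansatz ord ≤ ord L₀ ⇒ L.
L = 16 - 4·Dx + 4·Dx^2 - Dx^3  (order 3).
h: a_k = 0, -16, -40, -128/3, -40, -512/15, -208/9, …
ICs: h(0) = 0, h′(0) = -16, h′′(0) = -80.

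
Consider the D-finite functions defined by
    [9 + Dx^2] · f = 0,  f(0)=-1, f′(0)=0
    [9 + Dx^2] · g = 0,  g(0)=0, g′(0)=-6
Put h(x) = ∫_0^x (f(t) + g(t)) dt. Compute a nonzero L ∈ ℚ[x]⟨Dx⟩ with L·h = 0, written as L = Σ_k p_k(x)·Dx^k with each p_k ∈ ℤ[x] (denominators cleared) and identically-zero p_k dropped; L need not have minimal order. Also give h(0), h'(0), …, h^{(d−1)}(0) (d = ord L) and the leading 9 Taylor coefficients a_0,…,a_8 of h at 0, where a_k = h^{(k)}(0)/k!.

f: a_k = -1, 0, 9/2, 0, -27/8, 0, 81/80, 0, -729/4480, …
g: a_k = 0, -6, 0, 9, 0, -81/20, 0, 243/280, 0, …
L₀ := lclm(L_f,L_g); ord L₀ ≤ 2+2.
h=∫h₀ ⇒ L = L₀·Dx.
L = 9·Dx + Dx^3  (order 3).
h: a_k = 0, -1, -3, 3/2, 9/4, -27/40, -27/40, 81/560, 243/2240, …
ICs: h(0) = 0, h′(0) = -1, h′′(0) = -6.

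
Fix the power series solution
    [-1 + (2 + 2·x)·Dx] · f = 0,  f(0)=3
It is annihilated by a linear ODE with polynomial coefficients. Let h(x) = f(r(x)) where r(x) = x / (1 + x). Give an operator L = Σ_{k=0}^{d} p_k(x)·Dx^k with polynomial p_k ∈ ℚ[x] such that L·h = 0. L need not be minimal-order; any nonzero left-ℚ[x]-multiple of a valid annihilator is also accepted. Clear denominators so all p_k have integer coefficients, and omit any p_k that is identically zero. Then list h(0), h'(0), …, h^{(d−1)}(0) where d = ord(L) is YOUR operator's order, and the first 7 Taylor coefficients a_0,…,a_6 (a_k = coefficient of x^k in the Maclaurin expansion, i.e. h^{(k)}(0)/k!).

f: a_k = 3, 3/2, -3/8, 3/16, -15/128, 21/256, -63/1024, …
f∘r: x↦r, Dx↦Dx/r' in L_f ⇒ L₀.
L = -1 + (2 + 6·x + 4·x^2)·Dx  (order 1).
h: a_k = 3, 3/2, -15/8, 39/16, -423/128, 1197/256, -7059/1024, …
ICs: h(0) = 3.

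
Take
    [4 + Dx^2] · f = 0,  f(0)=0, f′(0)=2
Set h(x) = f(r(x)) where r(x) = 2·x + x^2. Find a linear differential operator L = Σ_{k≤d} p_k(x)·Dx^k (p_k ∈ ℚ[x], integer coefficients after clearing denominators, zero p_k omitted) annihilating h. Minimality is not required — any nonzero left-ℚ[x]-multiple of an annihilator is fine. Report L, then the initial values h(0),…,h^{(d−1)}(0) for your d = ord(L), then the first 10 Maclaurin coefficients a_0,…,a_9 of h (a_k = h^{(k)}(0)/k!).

L = (16 + 48·x + 48·x^2 + 16·x^3) - Dx + (1 + x)·Dx^2  (order 2).
h: a_k = 0, 4, 2, -32/3, -16, 8/15, 20, 5696/315, -32/45, -38776/2835, …
ICs: h(0) = 0, h′(0) = 4.

f: a_k = 0, 2, 0, -4/3, 0, 4/15, 0, -8/315, 0, 4/2835, …
h₀=f(r): pull back L_f along r ⇒ L₀.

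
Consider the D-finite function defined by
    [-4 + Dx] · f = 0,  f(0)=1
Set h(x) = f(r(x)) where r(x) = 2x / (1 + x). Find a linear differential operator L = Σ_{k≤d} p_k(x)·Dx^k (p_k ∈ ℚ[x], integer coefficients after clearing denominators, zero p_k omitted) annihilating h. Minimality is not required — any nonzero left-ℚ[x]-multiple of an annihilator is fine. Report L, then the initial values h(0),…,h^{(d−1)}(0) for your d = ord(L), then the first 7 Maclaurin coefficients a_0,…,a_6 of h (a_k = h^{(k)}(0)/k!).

L = -8 + (1 + 2·x + x^2)·Dx  (order 1).
h: a_k = 1, 8, 24, 88/3, 8/3, -88/5, 184/45, …
ICs: h(0) = 1.

f: a_k = 1, 4, 8, 32/3, 32/3, 128/15, 256/45, …
Change of var in L_f (x↦r) gives L₀.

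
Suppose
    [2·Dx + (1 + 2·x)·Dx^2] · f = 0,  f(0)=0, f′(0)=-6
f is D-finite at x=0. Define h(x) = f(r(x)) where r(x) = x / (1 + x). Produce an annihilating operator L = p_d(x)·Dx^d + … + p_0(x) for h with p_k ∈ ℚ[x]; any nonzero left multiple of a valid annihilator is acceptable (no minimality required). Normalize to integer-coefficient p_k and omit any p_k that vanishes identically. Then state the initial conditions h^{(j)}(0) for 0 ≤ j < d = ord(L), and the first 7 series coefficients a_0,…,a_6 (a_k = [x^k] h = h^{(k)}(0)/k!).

f: a_k = 0, -6, 6, -8, 12, -96/5, 32, …
h₀=f(r): pull back L_f along r ⇒ L₀.
L = (4 + 6·x)·Dx + (1 + 4·x + 3·x^2)·Dx^2  (order 2).
h: a_k = 0, -6, 12, -26, 60, -726/5, 364, …
ICs: h(0) = 0, h′(0) = -6.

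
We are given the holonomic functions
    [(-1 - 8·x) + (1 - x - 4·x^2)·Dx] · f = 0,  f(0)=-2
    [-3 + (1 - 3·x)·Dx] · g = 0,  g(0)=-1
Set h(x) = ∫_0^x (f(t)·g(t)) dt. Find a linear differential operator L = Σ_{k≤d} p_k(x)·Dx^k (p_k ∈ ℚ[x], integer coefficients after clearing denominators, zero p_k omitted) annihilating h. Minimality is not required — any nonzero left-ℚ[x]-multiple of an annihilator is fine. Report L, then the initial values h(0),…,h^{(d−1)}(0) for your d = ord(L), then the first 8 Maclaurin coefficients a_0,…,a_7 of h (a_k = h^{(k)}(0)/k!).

f: a_k = -2, -2, -10, -18, -58, -130, -362, -882, …
g: a_k = -1, -3, -9, -27, -81, -243, -729, -2187, …
h₀=f·g: eliminate ⇒ L₀, order ≤ 1·1.
h=∫h₀ ⇒ L = L₀·Dx.
L = (-4 - 2·x + 36·x^2)·Dx + (1 - 4·x - x^2 + 12·x^3)·Dx^2  (order 2).
h: a_k = 0, 2, 4, 34/3, 30, 418/5, 692/3, 4514/7, …
ICs: h(0) = 0, h′(0) = 2.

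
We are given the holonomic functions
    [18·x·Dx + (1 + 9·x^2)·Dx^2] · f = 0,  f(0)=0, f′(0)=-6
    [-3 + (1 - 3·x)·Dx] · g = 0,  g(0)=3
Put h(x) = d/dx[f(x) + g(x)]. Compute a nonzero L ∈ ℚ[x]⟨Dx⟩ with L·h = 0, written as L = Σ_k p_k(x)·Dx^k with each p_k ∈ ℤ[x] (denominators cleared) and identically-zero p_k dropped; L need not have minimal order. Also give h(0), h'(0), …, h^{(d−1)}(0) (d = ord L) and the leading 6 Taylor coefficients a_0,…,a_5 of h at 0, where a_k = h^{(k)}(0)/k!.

f: a_k = 0, -6, 0, 18, 0, -486/5, …
g: a_k = 3, 9, 27, 81, 243, 729, …
L₀ := lclm(L_f,L_g); ord L₀ ≤ 2+1.
h=h₀': d/dx-closure on L₀ ⇒ L.
L = (18 - 216·x - 486·x^2) + (-12 + 18·x - 108·x^2 - 486·x^3)·Dx + (1 - 81·x^4)·Dx^2  (order 2).
h: a_k = 3, 54, 297, 972, 3159, 13122, …
ICs: h(0) = 3, h′(0) = 54.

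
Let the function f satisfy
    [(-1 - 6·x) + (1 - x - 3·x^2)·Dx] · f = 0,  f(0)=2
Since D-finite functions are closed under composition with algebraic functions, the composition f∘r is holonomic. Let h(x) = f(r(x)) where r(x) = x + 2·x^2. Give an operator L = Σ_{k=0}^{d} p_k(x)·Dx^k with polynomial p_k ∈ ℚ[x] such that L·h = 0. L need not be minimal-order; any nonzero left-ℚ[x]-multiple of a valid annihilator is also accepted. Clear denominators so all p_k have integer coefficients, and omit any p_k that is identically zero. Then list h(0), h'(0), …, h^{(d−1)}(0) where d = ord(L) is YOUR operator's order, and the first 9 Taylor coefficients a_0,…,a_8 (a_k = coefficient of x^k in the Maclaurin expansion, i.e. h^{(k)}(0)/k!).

f: a_k = 2, 2, 8, 14, 38, 80, 194, 434, 1016, …
h₀=f(r): pull back L_f along r ⇒ L₀.
L = (1 + 10·x + 36·x^2 + 48·x^3) + (-1 + x + 5·x^2 + 12·x^3 + 12·x^4)·Dx  (order 1).
h: a_k = 2, 2, 12, 46, 154, 552, 2018, 7178, 25740, …
ICs: h(0) = 2.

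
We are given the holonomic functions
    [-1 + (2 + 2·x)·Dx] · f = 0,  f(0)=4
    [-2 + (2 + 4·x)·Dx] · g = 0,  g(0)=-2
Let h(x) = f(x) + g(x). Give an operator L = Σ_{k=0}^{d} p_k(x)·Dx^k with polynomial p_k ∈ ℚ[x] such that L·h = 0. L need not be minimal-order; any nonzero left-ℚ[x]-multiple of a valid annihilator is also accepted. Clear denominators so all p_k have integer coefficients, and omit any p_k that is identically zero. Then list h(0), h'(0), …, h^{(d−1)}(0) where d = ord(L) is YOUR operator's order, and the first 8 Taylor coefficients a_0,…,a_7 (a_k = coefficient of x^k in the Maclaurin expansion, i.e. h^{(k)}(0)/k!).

f: a_k = 4, 2, -1/2, 1/4, -5/32, 7/64, -21/256, 33/512, …
g: a_k = -2, -2, 1, -1, 5/4, -7/4, 21/8, -33/8, …
Weyl lclm of L_f,L_g ⇒ L₀ (ord ≤ 2).
L = -1 + (3 + 4·x)·Dx + (2 + 6·x + 4·x^2)·Dx^2  (order 2).
h: a_k = 2, 0, 1/2, -3/4, 35/32, -105/64, 651/256, -2079/512, …
ICs: h(0) = 2, h′(0) = 0.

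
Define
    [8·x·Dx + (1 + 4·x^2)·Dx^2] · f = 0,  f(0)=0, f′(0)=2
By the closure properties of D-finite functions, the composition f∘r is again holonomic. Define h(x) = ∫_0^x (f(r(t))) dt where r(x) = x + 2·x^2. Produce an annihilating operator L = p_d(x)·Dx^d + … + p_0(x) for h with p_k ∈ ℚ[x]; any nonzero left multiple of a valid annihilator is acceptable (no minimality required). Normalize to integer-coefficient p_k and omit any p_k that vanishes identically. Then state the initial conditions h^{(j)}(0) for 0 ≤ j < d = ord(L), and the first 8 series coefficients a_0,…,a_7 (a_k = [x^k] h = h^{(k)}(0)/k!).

f: a_k = 0, 2, 0, -8/3, 0, 32/5, 0, -128/7, …
L₀ from L_f via x↦r, Dx↦r'^{-1}Dx.
Integrate: L := L₀·Dx.
L = (-4 + 8·x + 64·x^2 + 192·x^3 + 192·x^4)·Dx^2 + (1 + 4·x + 4·x^2 + 32·x^3 + 80·x^4 + 64·x^5)·Dx^3  (order 3).
h: a_k = 0, 0, 1, 4/3, -2/3, -16/5, -64/15, 128/21, …
ICs: h(0) = 0, h′(0) = 0, h′′(0) = 2.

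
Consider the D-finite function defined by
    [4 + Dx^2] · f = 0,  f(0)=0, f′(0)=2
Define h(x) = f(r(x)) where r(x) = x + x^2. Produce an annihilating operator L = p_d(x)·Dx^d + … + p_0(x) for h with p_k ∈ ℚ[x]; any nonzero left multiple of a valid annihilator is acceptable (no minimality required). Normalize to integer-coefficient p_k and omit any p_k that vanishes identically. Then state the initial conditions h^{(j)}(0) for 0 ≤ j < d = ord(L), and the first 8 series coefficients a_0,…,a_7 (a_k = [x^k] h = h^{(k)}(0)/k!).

L = (4 + 24·x + 48·x^2 + 32·x^3) - 2·Dx + (1 + 2·x)·Dx^2  (order 2).
h: a_k = 0, 2, 2, -4/3, -4, -56/15, 0, 832/315, …
ICs: h(0) = 0, h′(0) = 2.

f: a_k = 0, 2, 0, -4/3, 0, 4/15, 0, -8/315, …
f∘r: x↦r, Dx↦Dx/r' in L_f ⇒ L₀.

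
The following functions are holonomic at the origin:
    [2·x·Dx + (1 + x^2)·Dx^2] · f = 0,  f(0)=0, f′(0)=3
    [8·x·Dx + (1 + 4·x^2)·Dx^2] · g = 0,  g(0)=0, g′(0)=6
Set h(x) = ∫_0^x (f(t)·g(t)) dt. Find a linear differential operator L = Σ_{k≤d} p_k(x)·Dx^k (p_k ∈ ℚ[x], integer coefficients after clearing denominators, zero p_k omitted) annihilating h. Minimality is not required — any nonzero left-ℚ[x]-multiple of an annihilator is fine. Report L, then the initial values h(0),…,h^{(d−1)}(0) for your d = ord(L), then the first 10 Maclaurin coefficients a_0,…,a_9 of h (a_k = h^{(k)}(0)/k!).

L = (-96·x - 800·x^3 - 1024·x^5 + 640·x^7 + 1536·x^9)·Dx^2 + (-20 - 412·x^2 - 1440·x^4 - 896·x^6 + 2240·x^8 + 2304·x^10)·Dx^3 + (-40·x - 280·x^3 - 480·x^5 + 272·x^7 + 1280·x^9 + 768·x^11)·Dx^4 + (-1 - 10·x^2 - 29·x^4 + 116·x^8 + 160·x^10 + 64·x^12)·Dx^5  (order 5).
h: a_k = 0, 0, 0, 6, 0, -6, 0, 346/35, 0, -446/21, …
ICs: h(0) = 0, h′(0) = 0, h′′(0) = 0, h′′′(0) = 36, h′′′′(0) = 0.

f: a_k = 0, 3, 0, -1, 0, 3/5, 0, -3/7, 0, 1/3, …
g: a_k = 0, 6, 0, -8, 0, 96/5, 0, -384/7, 0, 512/3, …
Sym-product of L_f,L_g gives L₀ (≤ ord 4).
Integrate: L := L₀·Dx.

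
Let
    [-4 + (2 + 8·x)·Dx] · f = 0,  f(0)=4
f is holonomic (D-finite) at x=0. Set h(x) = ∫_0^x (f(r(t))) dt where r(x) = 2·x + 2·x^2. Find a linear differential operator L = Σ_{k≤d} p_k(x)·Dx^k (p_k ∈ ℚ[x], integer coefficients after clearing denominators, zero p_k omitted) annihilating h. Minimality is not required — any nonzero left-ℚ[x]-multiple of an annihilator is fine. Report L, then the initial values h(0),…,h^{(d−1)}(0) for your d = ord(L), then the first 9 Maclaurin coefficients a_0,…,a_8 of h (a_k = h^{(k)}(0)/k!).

f: a_k = 4, 8, -8, 16, -40, 112, -336, 1056, -3432, …
h₀=f(r): pull back L_f along r ⇒ L₀.
h=∫h₀ ⇒ L = L₀·Dx.
L = (-4 - 8·x)·Dx + (1 + 8·x + 8·x^2)·Dx^2  (order 2).
h: a_k = 0, 4, 8, -16/3, 16, -288/5, 704/3, -7296/7, 4928, …
ICs: h(0) = 0, h′(0) = 4.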